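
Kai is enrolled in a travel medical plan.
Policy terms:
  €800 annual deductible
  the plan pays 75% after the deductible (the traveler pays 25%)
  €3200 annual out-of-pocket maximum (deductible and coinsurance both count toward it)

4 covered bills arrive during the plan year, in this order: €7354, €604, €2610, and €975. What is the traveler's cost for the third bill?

#1 (€7354): €800 finishes the deductible; €6554 goes to coinsurance; traveler's 25% is €1638.50. Cost to traveler: €2438.50. OOP to date €2438.50.
#2 (€604): deductible met; 25% of €604 = €151. Traveler pays €151; OOP now €2589.50.
#3 (€2610): deductible already satisfied, so traveler's share is 25% × €2610 = €652.50. That would push OOP to €3242, over the €3200 cap, so traveler pays €3200 − €2589.50 = €610.50.

€610.50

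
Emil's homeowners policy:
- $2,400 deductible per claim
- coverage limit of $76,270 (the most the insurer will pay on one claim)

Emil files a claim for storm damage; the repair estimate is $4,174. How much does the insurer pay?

$1,774

After the deductible, $4,174 − $2,400 = $1,774 remains.
$1,774 is within the $76,270 limit, so the insurer pays $1,774.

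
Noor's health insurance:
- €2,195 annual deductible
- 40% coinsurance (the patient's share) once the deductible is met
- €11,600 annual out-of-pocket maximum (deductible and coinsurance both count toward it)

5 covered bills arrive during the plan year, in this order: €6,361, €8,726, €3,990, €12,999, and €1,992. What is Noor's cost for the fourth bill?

Bill 1, €6,361: €2,195 to deductible, leaving €4,166; patient's 40% is €1,666.40. Cost to patient: €3,861.40. OOP to date €3,861.40.
Bill 2, €8,726: deductible already satisfied, so patient's share is 40% × €8,726 = €3,490.40. Cost to patient: €3,490.40. OOP to date €7,351.80.
Bill 3, €3,990: deductible already satisfied, so patient's share is 40% × €3,990 = €1,596. Patient owes €1,596 (running OOP €8,947.80).
Bill 4, €12,999: deductible met; 40% of €12,999 = €5,199.60. OOP would hit €14,147.40 > €11,600, so the cap limits the patient to €11,600 − €8,947.80 = €2,652.20.

€2,652.20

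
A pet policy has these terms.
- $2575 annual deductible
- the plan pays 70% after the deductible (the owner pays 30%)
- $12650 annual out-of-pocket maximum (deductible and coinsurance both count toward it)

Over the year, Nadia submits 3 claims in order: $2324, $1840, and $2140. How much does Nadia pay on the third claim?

Bill 1, $2324: fully absorbed by the deductible. Cost to owner: $2324. OOP to date $2324.
Bill 2, $1840: $251 finishes the deductible; $1589 goes to coinsurance; 30% of $1589 = $476.70. Owner owes $727.70 (running OOP $3051.70).
Bill 3, $2140: deductible met; 30% of $2140 = $642. Owner pays $642; OOP now $3693.70.

$642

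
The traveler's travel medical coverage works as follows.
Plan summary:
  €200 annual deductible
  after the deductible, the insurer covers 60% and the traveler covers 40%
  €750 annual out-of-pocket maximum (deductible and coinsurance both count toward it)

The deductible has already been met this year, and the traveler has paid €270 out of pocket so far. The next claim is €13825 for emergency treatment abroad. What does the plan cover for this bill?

With the deductible met, the entire €13825 is subject to coinsurance.
40% of €13825 = €5530 falls to the traveler.
Year-to-date out-of-pocket would reach €270 + €5530 = €5800, above the €750 maximum, so the traveler pays only €750 − €270 = €480.
Insurer pays the balance: €13825 − €480 = €13345.

€13345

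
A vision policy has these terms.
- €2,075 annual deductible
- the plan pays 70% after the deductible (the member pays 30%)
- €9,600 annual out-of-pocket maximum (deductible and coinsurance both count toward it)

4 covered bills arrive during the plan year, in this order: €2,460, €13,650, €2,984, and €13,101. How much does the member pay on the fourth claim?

€2,419.30

Claim 1 — €2,460: €2,075 to deductible, leaving €385; 30% of €385 = €115.50. Cost to member: €2,190.50. OOP to date €2,190.50.
Claim 2 — €13,650: deductible already satisfied, so member's share is 30% × €13,650 = €4,095. Member owes €4,095 (running OOP €6,285.50).
Claim 3 — €2,984: 30% coinsurance on €2,984 = €895.20. Cost to member: €895.20. OOP to date €7,180.70.
Claim 4 — €13,101: deductible already satisfied, so member's share is 30% × €13,101 = €3,930.30. Adding that to €7,180.70 gives €11,111, past the €9,600 cap; member pays only €9,600 − €7,180.70 = €2,419.30.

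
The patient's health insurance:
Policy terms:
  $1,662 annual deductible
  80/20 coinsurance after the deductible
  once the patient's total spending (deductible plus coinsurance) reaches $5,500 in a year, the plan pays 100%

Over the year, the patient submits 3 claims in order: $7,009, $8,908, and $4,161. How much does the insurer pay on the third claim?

#1 ($7,009): deductible takes $1,662, $5,347 remains; 20% of $5,347 = $1,069.40. Patient pays $2,731.40; OOP now $2,731.40. Plan pays $7,009 − $2,731.40 = $4,277.60.
#2 ($8,908): deductible already satisfied, so patient's share is 20% × $8,908 = $1,781.60. Patient pays $1,781.60; OOP now $4,513. Insurer: $8,908 − $1,781.60 = $7,126.40.
#3 ($4,161): deductible met; 20% of $4,161 = $832.20. Cost to patient: $832.20. OOP to date $5,345.20. Insurer: $4,161 − $832.20 = $3,328.80.

$3,328.80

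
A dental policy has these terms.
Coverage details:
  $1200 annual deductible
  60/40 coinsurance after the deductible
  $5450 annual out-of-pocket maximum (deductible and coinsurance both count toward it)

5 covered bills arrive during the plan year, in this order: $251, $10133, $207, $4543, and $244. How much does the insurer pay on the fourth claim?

$4049.40

#1 ($251): all of it applies to the deductible. Patient owes $251 (running OOP $251). Plan pays $251 − $251 = $0.
#2 ($10133): $949 finishes the deductible; $9184 goes to coinsurance; 40% of $9184 = $3673.60. Patient pays $4622.60; OOP now $4873.60. Plan pays $10133 − $4622.60 = $5510.40.
#3 ($207): deductible met; 40% of $207 = $82.80. Patient owes $82.80 (running OOP $4956.40). Insurer: $207 − $82.80 = $124.20.
#4 ($4543): deductible already satisfied, so patient's share is 40% × $4543 = $1817.20. That would push OOP to $6773.60, over the $5450 cap, so patient pays $5450 − $4956.40 = $493.60. Insurer: $4543 − $493.60 = $4049.40.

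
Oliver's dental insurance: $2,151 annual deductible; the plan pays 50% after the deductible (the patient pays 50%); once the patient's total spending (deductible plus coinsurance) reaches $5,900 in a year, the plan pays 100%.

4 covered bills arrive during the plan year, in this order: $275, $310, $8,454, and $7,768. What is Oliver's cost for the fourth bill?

Claim 1 ($275): fully absorbed by the deductible. Cost to patient: $275. OOP to date $275.
Claim 2 ($310): all of it applies to the deductible. Patient pays $310; OOP now $585.
Claim 3 ($8,454): deductible takes $1,566, $6,888 remains; patient's 50% is $3,444. Patient owes $5,010 (running OOP $5,595).
Claim 4 ($7,768): deductible already satisfied, so patient's share is 50% × $7,768 = $3,884. OOP would hit $9,479 > $5,900, so the cap limits the patient to $5,900 − $5,595 = $305.

$305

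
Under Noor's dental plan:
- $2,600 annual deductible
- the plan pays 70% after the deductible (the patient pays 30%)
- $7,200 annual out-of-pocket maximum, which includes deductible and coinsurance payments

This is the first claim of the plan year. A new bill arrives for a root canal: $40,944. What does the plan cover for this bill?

The full $2,600 deductible is still open; $2,600 of this bill applies to it.
The remaining $38,344 (= $40,944 − $2,600) moves to coinsurance.
30% of $38,344 = $11,503.20 falls to the patient.
That puts the patient's cost at $2,600 + $11,503.20 = $14,103.20 before any cap.
That would bring total out-of-pocket to $14,103.20, past the $7,200 cap. The patient is capped at $7,200 − $0 = $7,200 on this claim.
The insurer covers the remainder: $40,944 − $7,200 = $33,744.

$33,744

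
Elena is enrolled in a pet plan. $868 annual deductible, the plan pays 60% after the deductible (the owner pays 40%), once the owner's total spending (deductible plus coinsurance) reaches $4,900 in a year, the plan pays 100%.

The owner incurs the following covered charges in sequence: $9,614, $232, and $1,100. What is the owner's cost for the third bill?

$440

Claim 1 — $9,614: $868 to deductible, leaving $8,746; coinsurance $8,746 × 40% = $3,498.40. Cost to owner: $4,366.40. OOP to date $4,366.40.
Claim 2 — $232: 40% coinsurance on $232 = $92.80. Owner owes $92.80 (running OOP $4,459.20).
Claim 3 — $1,100: 40% coinsurance on $1,100 = $440. Owner owes $440 (running OOP $4,899.20).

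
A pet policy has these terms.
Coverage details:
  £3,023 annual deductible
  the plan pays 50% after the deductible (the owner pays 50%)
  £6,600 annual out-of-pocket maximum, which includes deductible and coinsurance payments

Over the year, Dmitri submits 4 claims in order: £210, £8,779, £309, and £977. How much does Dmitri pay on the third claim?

Bill 1, £210: all of it applies to the deductible. Owner pays £210; OOP now £210.
Bill 2, £8,779: £2,813 to deductible, leaving £5,966; 50% of £5,966 = £2,983. Owner owes £5,796 (running OOP £6,006).
Bill 3, £309: deductible met; 50% of £309 = £154.50. Cost to owner: £154.50. OOP to date £6,160.50.

£154.50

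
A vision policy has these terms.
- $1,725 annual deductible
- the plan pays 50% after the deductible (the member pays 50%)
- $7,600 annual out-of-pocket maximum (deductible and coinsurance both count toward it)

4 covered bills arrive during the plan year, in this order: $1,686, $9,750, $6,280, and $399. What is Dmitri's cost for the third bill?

Claim 1 ($1,686): all of it applies to the deductible. Member pays $1,686; OOP now $1,686.
Claim 2 ($9,750): $39 to deductible, leaving $9,711; coinsurance $9,711 × 50% = $4,855.50. Cost to member: $4,894.50. OOP to date $6,580.50.
Claim 3 ($6,280): deductible met; 50% of $6,280 = $3,140. That would push OOP to $9,720.50, over the $7,600 cap, so member pays $7,600 − $6,580.50 = $1,019.50.

$1,019.50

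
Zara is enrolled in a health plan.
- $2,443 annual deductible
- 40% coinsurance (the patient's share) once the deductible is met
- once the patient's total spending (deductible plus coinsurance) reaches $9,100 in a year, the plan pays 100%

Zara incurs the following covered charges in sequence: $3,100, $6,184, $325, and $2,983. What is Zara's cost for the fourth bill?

Claim 1 ($3,100): $2,443 to deductible, leaving $657; 40% of $657 = $262.80. Patient owes $2,705.80 (running OOP $2,705.80).
Claim 2 ($6,184): deductible met; 40% of $6,184 = $2,473.60. Cost to patient: $2,473.60. OOP to date $5,179.40.
Claim 3 ($325): deductible already satisfied, so patient's share is 40% × $325 = $130. Patient pays $130; OOP now $5,309.40.
Claim 4 ($2,983): deductible met; 40% of $2,983 = $1,193.20. Patient owes $1,193.20 (running OOP $6,502.60).

$1,193.20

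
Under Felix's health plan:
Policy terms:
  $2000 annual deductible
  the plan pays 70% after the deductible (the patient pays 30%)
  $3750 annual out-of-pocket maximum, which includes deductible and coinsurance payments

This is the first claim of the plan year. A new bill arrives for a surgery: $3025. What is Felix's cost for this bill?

$2307.50

Deductible not yet touched, so the first $2000 of the bill goes to the deductible.
That leaves $3025 − $2000 = $1025 for coinsurance.
Coinsurance: $1025 × 30% = $307.50.
That puts the patient's cost at $2000 + $307.50 = $2307.50 before any cap.
Total out-of-pocket so far would be $0 + $2307.50 = $2307.50, below the $3750 cap — no reduction.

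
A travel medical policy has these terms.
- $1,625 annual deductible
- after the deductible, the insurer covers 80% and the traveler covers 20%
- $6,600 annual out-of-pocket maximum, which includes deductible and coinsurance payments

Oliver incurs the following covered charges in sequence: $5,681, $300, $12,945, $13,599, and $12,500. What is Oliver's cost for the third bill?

$2,589

Claim 1 ($5,681): $1,625 finishes the deductible; $4,056 goes to coinsurance; coinsurance $4,056 × 20% = $811.20. Traveler owes $2,436.20 (running OOP $2,436.20).
Claim 2 ($300): deductible met; 20% of $300 = $60. Cost to traveler: $60. OOP to date $2,496.20.
Claim 3 ($12,945): 20% coinsurance on $12,945 = $2,589. Cost to traveler: $2,589. OOP to date $5,085.20.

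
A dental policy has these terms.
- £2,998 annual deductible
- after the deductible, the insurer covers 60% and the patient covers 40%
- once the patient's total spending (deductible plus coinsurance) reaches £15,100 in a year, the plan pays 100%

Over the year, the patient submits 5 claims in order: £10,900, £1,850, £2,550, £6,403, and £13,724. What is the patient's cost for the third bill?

£1,020

#1 (£10,900): £2,998 finishes the deductible; £7,902 goes to coinsurance; coinsurance £7,902 × 40% = £3,160.80. Patient owes £6,158.80 (running OOP £6,158.80).
#2 (£1,850): deductible met; 40% of £1,850 = £740. Patient pays £740; OOP now £6,898.80.
#3 (£2,550): deductible already satisfied, so patient's share is 40% × £2,550 = £1,020. Cost to patient: £1,020. OOP to date £7,918.80.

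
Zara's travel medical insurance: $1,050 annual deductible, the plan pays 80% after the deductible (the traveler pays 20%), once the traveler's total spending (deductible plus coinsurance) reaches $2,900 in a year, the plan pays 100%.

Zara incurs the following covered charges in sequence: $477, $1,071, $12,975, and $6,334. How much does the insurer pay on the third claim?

$11,224.60

#1 ($477): fully absorbed by the deductible. Traveler owes $477 (running OOP $477). Insurer: $477 − $477 = $0.
#2 ($1,071): $573 finishes the deductible; $498 goes to coinsurance; traveler's 20% is $99.60. Traveler owes $672.60 (running OOP $1,149.60). Insurer: $1,071 − $672.60 = $398.40.
#3 ($12,975): deductible met; 20% of $12,975 = $2,595. That would push OOP to $3,744.60, over the $2,900 cap, so traveler pays $2,900 − $1,149.60 = $1,750.40. Plan pays $12,975 − $1,750.40 = $11,224.60.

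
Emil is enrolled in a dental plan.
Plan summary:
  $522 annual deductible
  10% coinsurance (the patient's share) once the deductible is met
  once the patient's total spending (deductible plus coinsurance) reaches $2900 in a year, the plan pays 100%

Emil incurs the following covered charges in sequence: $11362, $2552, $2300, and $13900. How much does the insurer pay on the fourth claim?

Bill 1, $11362: deductible takes $522, $10840 remains; 10% of $10840 = $1084. Patient owes $1606 (running OOP $1606). Insurer: $11362 − $1606 = $9756.
Bill 2, $2552: deductible already satisfied, so patient's share is 10% × $2552 = $255.20. Cost to patient: $255.20. OOP to date $1861.20. Insurer: $2552 − $255.20 = $2296.80.
Bill 3, $2300: deductible already satisfied, so patient's share is 10% × $2300 = $230. Patient owes $230 (running OOP $2091.20). Insurer: $2300 − $230 = $2070.
Bill 4, $13900: deductible already satisfied, so patient's share is 10% × $13900 = $1390. Adding that to $2091.20 gives $3481.20, past the $2900 cap; patient pays only $2900 − $2091.20 = $808.80. Plan pays $13900 − $808.80 = $13091.20.

$13091.20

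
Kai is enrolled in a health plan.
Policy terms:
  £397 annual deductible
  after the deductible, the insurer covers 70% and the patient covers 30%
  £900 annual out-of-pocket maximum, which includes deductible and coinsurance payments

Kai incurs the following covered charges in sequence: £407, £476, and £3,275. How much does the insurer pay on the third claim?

Bill 1, £407: deductible takes £397, £10 remains; 30% of £10 = £3. Patient pays £400; OOP now £400. Insurer: £407 − £400 = £7.
Bill 2, £476: 30% coinsurance on £476 = £142.80. Patient owes £142.80 (running OOP £542.80). Insurer: £476 − £142.80 = £333.20.
Bill 3, £3,275: 30% coinsurance on £3,275 = £982.50. Adding that to £542.80 gives £1,525.30, past the £900 cap; patient pays only £900 − £542.80 = £357.20. Plan pays £3,275 − £357.20 = £2,917.80.

£2,917.80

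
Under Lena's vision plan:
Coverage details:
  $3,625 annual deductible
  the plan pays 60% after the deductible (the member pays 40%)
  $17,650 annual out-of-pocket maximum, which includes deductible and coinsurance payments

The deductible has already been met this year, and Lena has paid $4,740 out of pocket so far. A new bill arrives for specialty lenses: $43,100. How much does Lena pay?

$12,910

The deductible is already satisfied, so the full bill goes to coinsurance.
Coinsurance: $43,100 × 40% = $17,240.
Year-to-date out-of-pocket would reach $4,740 + $17,240 = $21,980, above the $17,650 maximum, so the member pays only $17,650 − $4,740 = $12,910.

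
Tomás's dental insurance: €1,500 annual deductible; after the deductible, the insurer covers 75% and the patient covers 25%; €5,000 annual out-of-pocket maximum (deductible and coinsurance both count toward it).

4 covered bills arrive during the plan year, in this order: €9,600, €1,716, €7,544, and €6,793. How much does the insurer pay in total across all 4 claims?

#1 (€9,600): €1,500 finishes the deductible; €8,100 goes to coinsurance; 25% of €8,100 = €2,025. Patient pays €3,525; OOP now €3,525. Plan pays €9,600 − €3,525 = €6,075.
#2 (€1,716): 25% coinsurance on €1,716 = €429. Patient pays €429; OOP now €3,954. Insurer: €1,716 − €429 = €1,287.
#3 (€7,544): deductible already satisfied, so patient's share is 25% × €7,544 = €1,886. OOP would hit €5,840 > €5,000, so the cap limits the patient to €5,000 − €3,954 = €1,046. Insurer: €7,544 − €1,046 = €6,498.
#4 (€6,793): deductible already satisfied, so patient's share is 25% × €6,793 = €1,698.25. That would push OOP to €6,698.25, over the €5,000 cap, so patient pays €5,000 − €5,000 = €0. Insurer: €6,793 − €0 = €6,793.
Insurer total: €6,075 + €1,287 + €6,498 + €6,793 = €20,653.

€20,653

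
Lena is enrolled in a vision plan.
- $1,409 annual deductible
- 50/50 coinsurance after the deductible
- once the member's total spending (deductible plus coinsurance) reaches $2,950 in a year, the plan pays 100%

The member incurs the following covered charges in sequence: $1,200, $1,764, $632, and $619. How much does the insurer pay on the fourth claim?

Bill 1, $1,200: entire amount goes to the deductible. Cost to member: $1,200. OOP to date $1,200. Plan pays $1,200 − $1,200 = $0.
Bill 2, $1,764: deductible takes $209, $1,555 remains; 50% of $1,555 = $777.50. Cost to member: $986.50. OOP to date $2,186.50. Insurer: $1,764 − $986.50 = $777.50.
Bill 3, $632: deductible met; 50% of $632 = $316. Cost to member: $316. OOP to date $2,502.50. Insurer: $632 − $316 = $316.
Bill 4, $619: deductible already satisfied, so member's share is 50% × $619 = $309.50. Cost to member: $309.50. OOP to date $2,812. Plan pays $619 − $309.50 = $309.50.

$309.50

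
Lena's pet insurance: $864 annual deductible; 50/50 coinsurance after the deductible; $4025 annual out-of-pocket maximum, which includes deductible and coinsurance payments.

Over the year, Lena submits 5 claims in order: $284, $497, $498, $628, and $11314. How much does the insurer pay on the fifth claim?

Claim 1 — $284: entire amount goes to the deductible. Owner owes $284 (running OOP $284). Insurer: $284 − $284 = $0.
Claim 2 — $497: fully absorbed by the deductible. Owner pays $497; OOP now $781. Plan pays $497 − $497 = $0.
Claim 3 — $498: $83 finishes the deductible; $415 goes to coinsurance; owner's 50% is $207.50. Owner owes $290.50 (running OOP $1071.50). Insurer: $498 − $290.50 = $207.50.
Claim 4 — $628: 50% coinsurance on $628 = $314. Owner owes $314 (running OOP $1385.50). Plan pays $628 − $314 = $314.
Claim 5 — $11314: deductible already satisfied, so owner's share is 50% × $11314 = $5657. That would push OOP to $7042.50, over the $4025 cap, so owner pays $4025 − $1385.50 = $2639.50. Insurer: $11314 − $2639.50 = $8674.50.

$8674.50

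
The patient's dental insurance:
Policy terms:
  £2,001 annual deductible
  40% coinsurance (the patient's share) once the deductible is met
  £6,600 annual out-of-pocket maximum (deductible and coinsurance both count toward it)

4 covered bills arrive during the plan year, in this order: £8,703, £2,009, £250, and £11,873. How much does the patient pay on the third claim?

Bill 1, £8,703: £2,001 finishes the deductible; £6,702 goes to coinsurance; coinsurance £6,702 × 40% = £2,680.80. Patient pays £4,681.80; OOP now £4,681.80.
Bill 2, £2,009: deductible already satisfied, so patient's share is 40% × £2,009 = £803.60. Patient pays £803.60; OOP now £5,485.40.
Bill 3, £250: 40% coinsurance on £250 = £100. Patient pays £100; OOP now £5,585.40.

£100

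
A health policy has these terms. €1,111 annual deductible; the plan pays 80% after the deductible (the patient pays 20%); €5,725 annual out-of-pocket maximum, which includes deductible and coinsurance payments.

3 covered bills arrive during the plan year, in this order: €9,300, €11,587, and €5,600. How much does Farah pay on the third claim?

Claim 1 (€9,300): deductible takes €1,111, €8,189 remains; coinsurance €8,189 × 20% = €1,637.80. Patient owes €2,748.80 (running OOP €2,748.80).
Claim 2 (€11,587): 20% coinsurance on €11,587 = €2,317.40. Cost to patient: €2,317.40. OOP to date €5,066.20.
Claim 3 (€5,600): 20% coinsurance on €5,600 = €1,120. That would push OOP to €6,186.20, over the €5,725 cap, so patient pays €5,725 − €5,066.20 = €658.80.

€658.80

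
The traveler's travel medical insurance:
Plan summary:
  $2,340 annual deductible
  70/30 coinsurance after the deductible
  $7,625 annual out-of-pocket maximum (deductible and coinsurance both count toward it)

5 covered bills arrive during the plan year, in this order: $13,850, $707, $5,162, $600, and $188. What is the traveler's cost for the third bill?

$1,548.60

#1 ($13,850): deductible takes $2,340, $11,510 remains; 30% of $11,510 = $3,453. Cost to traveler: $5,793. OOP to date $5,793.
#2 ($707): deductible met; 30% of $707 = $212.10. Traveler owes $212.10 (running OOP $6,005.10).
#3 ($5,162): deductible already satisfied, so traveler's share is 30% × $5,162 = $1,548.60. Traveler pays $1,548.60; OOP now $7,553.70.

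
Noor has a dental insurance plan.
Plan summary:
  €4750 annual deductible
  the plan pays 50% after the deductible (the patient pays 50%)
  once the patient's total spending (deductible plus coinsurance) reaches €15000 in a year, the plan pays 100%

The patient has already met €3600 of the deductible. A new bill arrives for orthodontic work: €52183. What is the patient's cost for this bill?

€11400

Remaining deductible: €4750 − €3600 = €1150.
That leaves €52183 − €1150 = €51033 for coinsurance.
Patient's 50% share of €51033 is €25516.50.
That puts the patient's cost at €1150 + €25516.50 = €26666.50 before any cap.
That would bring total out-of-pocket to €30266.50, past the €15000 cap. The patient is capped at €15000 − €3600 = €11400 on this claim.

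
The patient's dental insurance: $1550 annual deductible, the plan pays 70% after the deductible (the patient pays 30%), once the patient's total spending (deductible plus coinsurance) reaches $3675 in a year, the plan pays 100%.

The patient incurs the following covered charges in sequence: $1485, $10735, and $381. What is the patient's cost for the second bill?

$2190

Claim 1 ($1485): fully absorbed by the deductible. Patient pays $1485; OOP now $1485.
Claim 2 ($10735): deductible takes $65, $10670 remains; patient's 30% is $3201. Together that's $65 + $3201 = $3266. That would push OOP to $4751, over the $3675 cap, so patient pays $3675 − $1485 = $2190.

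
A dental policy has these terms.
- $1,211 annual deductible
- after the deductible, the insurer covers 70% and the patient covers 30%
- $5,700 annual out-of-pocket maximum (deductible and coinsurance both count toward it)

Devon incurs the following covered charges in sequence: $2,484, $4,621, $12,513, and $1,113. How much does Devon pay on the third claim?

Claim 1 — $2,484: $1,211 finishes the deductible; $1,273 goes to coinsurance; patient's 30% is $381.90. Cost to patient: $1,592.90. OOP to date $1,592.90.
Claim 2 — $4,621: deductible met; 30% of $4,621 = $1,386.30. Patient pays $1,386.30; OOP now $2,979.20.
Claim 3 — $12,513: 30% coinsurance on $12,513 = $3,753.90. That would push OOP to $6,733.10, over the $5,700 cap, so patient pays $5,700 − $2,979.20 = $2,720.80.

$2,720.80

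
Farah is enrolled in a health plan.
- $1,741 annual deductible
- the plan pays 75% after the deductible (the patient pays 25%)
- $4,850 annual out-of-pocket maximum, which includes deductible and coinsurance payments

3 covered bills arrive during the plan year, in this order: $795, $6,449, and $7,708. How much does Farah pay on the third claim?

$1,733.25

Claim 1 — $795: all of it applies to the deductible. Patient owes $795 (running OOP $795).
Claim 2 — $6,449: $946 finishes the deductible; $5,503 goes to coinsurance; 25% of $5,503 = $1,375.75. Cost to patient: $2,321.75. OOP to date $3,116.75.
Claim 3 — $7,708: deductible met; 25% of $7,708 = $1,927. Adding that to $3,116.75 gives $5,043.75, past the $4,850 cap; patient pays only $4,850 − $3,116.75 = $1,733.25.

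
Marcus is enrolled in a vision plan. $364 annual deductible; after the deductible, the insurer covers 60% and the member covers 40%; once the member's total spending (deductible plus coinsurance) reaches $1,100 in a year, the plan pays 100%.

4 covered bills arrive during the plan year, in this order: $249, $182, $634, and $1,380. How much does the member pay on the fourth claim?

#1 ($249): entire amount goes to the deductible. Cost to member: $249. OOP to date $249.
#2 ($182): deductible takes $115, $67 remains; 40% of $67 = $26.80. Member pays $141.80; OOP now $390.80.
#3 ($634): 40% coinsurance on $634 = $253.60. Member pays $253.60; OOP now $644.40.
#4 ($1,380): deductible already satisfied, so member's share is 40% × $1,380 = $552. OOP would hit $1,196.40 > $1,100, so the cap limits the member to $1,100 − $644.40 = $455.60.

$455.60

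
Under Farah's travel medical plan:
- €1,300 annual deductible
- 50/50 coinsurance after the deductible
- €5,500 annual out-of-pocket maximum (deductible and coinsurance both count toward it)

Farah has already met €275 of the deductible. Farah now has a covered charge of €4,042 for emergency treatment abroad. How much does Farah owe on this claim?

€2,533.50

€275 of the €1,300 deductible is already met, leaving €1,025.
That leaves €4,042 − €1,025 = €3,017 for coinsurance.
Traveler's 50% share of €3,017 is €1,508.50.
So the traveler owes €1,025 + €1,508.50 = €2,533.50 before any cap.
Total out-of-pocket so far would be €275 + €2,533.50 = €2,808.50, below the €5,500 cap — no reduction.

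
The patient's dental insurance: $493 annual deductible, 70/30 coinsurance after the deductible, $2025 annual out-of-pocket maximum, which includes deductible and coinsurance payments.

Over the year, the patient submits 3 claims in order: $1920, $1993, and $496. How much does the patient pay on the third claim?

$148.80

#1 ($1920): $493 finishes the deductible; $1427 goes to coinsurance; 30% of $1427 = $428.10. Patient owes $921.10 (running OOP $921.10).
#2 ($1993): deductible met; 30% of $1993 = $597.90. Cost to patient: $597.90. OOP to date $1519.
#3 ($496): deductible met; 30% of $496 = $148.80. Cost to patient: $148.80. OOP to date $1667.80.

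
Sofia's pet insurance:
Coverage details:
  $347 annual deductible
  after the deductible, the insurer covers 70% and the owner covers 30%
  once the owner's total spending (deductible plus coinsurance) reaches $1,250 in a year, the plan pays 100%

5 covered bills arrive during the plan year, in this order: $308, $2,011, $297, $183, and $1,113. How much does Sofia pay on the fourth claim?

$54.90

#1 ($308): entire amount goes to the deductible. Cost to owner: $308. OOP to date $308.
#2 ($2,011): deductible takes $39, $1,972 remains; coinsurance $1,972 × 30% = $591.60. Cost to owner: $630.60. OOP to date $938.60.
#3 ($297): 30% coinsurance on $297 = $89.10. Owner pays $89.10; OOP now $1,027.70.
#4 ($183): deductible already satisfied, so owner's share is 30% × $183 = $54.90. Cost to owner: $54.90. OOP to date $1,082.60.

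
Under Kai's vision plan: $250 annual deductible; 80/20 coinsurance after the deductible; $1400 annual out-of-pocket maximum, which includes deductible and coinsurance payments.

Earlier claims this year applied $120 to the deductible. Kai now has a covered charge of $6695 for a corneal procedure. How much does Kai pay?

Deductible still to meet: $250 − $120 = $130.
The remaining $6565 (= $6695 − $130) moves to coinsurance.
Coinsurance: $6565 × 20% = $1313.
Member responsibility before any cap: $130 + $1313 = $1443.
That would bring total out-of-pocket to $1563, past the $1400 cap. The member is capped at $1400 − $120 = $1280 on this claim.

$1280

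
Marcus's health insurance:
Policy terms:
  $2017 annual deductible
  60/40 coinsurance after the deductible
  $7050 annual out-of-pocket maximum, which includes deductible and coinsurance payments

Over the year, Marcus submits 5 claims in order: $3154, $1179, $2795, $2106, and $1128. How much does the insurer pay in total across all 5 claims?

#1 ($3154): deductible takes $2017, $1137 remains; coinsurance $1137 × 40% = $454.80. Patient owes $2471.80 (running OOP $2471.80). Insurer: $3154 − $2471.80 = $682.20.
#2 ($1179): deductible met; 40% of $1179 = $471.60. Patient pays $471.60; OOP now $2943.40. Insurer: $1179 − $471.60 = $707.40.
#3 ($2795): deductible met; 40% of $2795 = $1118. Patient pays $1118; OOP now $4061.40. Plan pays $2795 − $1118 = $1677.
#4 ($2106): deductible met; 40% of $2106 = $842.40. Cost to patient: $842.40. OOP to date $4903.80. Plan pays $2106 − $842.40 = $1263.60.
#5 ($1128): deductible met; 40% of $1128 = $451.20. Cost to patient: $451.20. OOP to date $5355. Insurer: $1128 − $451.20 = $676.80.
Insurer total = bills − patient's total = $10362 − $5355 = $5007.

$5007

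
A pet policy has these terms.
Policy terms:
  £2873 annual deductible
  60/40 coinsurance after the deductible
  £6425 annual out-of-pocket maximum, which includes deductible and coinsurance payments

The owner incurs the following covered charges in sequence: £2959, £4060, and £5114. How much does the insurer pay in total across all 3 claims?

#1 (£2959): £2873 to deductible, leaving £86; coinsurance £86 × 40% = £34.40. Owner pays £2907.40; OOP now £2907.40. Insurer: £2959 − £2907.40 = £51.60.
#2 (£4060): deductible already satisfied, so owner's share is 40% × £4060 = £1624. Cost to owner: £1624. OOP to date £4531.40. Insurer: £4060 − £1624 = £2436.
#3 (£5114): deductible already satisfied, so owner's share is 40% × £5114 = £2045.60. OOP would hit £6577 > £6425, so the cap limits the owner to £6425 − £4531.40 = £1893.60. Insurer: £5114 − £1893.60 = £3220.40.
Insurer total: £51.60 + £2436 + £3220.40 = £5708.

£5708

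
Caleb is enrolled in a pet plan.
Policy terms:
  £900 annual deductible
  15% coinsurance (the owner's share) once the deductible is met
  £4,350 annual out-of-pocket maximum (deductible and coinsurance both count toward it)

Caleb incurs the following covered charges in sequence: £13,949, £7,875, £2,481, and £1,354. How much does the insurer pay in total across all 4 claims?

£21,309

#1 (£13,949): £900 finishes the deductible; £13,049 goes to coinsurance; owner's 15% is £1,957.35. Owner owes £2,857.35 (running OOP £2,857.35). Plan pays £13,949 − £2,857.35 = £11,091.65.
#2 (£7,875): deductible met; 15% of £7,875 = £1,181.25. Owner pays £1,181.25; OOP now £4,038.60. Plan pays £7,875 − £1,181.25 = £6,693.75.
#3 (£2,481): 15% coinsurance on £2,481 = £372.15. Adding that to £4,038.60 gives £4,410.75, past the £4,350 cap; owner pays only £4,350 − £4,038.60 = £311.40. Insurer: £2,481 − £311.40 = £2,169.60.
#4 (£1,354): deductible met; 15% of £1,354 = £203.10. Adding that to £4,350 gives £4,553.10, past the £4,350 cap; owner pays only £4,350 − £4,350 = £0. Insurer: £1,354 − £0 = £1,354.
Insurer total: £11,091.65 + £6,693.75 + £2,169.60 + £1,354 = £21,309.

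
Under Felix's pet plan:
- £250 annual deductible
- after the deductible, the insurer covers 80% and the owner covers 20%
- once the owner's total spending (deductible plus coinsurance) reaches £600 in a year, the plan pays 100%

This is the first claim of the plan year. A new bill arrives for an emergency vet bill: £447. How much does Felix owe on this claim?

Deductible not yet touched, so the first £250 of the bill goes to the deductible.
That leaves £447 − £250 = £197 for coinsurance.
Coinsurance: £197 × 20% = £39.40.
That puts the owner's cost at £250 + £39.40 = £289.40 before any cap.
Cumulative spending £0 + £289.40 = £289.40 stays under the £600 maximum.

£289.40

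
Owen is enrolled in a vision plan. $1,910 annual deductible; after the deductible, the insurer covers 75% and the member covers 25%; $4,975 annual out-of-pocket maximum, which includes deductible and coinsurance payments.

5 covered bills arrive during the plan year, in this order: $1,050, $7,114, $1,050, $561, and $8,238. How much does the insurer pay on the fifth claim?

$7,139.25

Claim 1 — $1,050: all of it applies to the deductible. Member owes $1,050 (running OOP $1,050). Insurer: $1,050 − $1,050 = $0.
Claim 2 — $7,114: $860 to deductible, leaving $6,254; coinsurance $6,254 × 25% = $1,563.50. Cost to member: $2,423.50. OOP to date $3,473.50. Insurer: $7,114 − $2,423.50 = $4,690.50.
Claim 3 — $1,050: deductible already satisfied, so member's share is 25% × $1,050 = $262.50. Member owes $262.50 (running OOP $3,736). Insurer: $1,050 − $262.50 = $787.50.
Claim 4 — $561: deductible already satisfied, so member's share is 25% × $561 = $140.25. Member owes $140.25 (running OOP $3,876.25). Insurer: $561 − $140.25 = $420.75.
Claim 5 — $8,238: 25% coinsurance on $8,238 = $2,059.50. OOP would hit $5,935.75 > $4,975, so the cap limits the member to $4,975 − $3,876.25 = $1,098.75. Insurer: $8,238 − $1,098.75 = $7,139.25.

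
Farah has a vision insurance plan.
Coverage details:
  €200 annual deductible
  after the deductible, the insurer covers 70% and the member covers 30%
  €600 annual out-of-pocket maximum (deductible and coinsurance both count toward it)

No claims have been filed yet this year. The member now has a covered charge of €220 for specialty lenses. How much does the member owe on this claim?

€206

The full €200 deductible is still open; €200 of this bill applies to it.
That leaves €220 − €200 = €20 for coinsurance.
30% of €20 = €6 falls to the member.
Member responsibility before any cap: €200 + €6 = €206.
Total out-of-pocket so far would be €0 + €206 = €206, below the €600 cap — no reduction.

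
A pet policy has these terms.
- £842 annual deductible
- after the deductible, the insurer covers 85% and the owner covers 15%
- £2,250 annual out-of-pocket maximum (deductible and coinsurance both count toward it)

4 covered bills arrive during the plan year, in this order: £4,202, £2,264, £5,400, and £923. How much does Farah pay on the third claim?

£564.40

#1 (£4,202): £842 to deductible, leaving £3,360; 15% of £3,360 = £504. Owner owes £1,346 (running OOP £1,346).
#2 (£2,264): deductible already satisfied, so owner's share is 15% × £2,264 = £339.60. Owner owes £339.60 (running OOP £1,685.60).
#3 (£5,400): deductible met; 15% of £5,400 = £810. That would push OOP to £2,495.60, over the £2,250 cap, so owner pays £2,250 − £1,685.60 = £564.40.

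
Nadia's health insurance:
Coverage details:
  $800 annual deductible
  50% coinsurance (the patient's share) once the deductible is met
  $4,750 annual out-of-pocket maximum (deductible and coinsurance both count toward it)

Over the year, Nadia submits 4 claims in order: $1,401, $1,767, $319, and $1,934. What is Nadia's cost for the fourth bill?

$967

Claim 1 — $1,401: $800 to deductible, leaving $601; coinsurance $601 × 50% = $300.50. Patient owes $1,100.50 (running OOP $1,100.50).
Claim 2 — $1,767: 50% coinsurance on $1,767 = $883.50. Patient pays $883.50; OOP now $1,984.
Claim 3 — $319: deductible already satisfied, so patient's share is 50% × $319 = $159.50. Cost to patient: $159.50. OOP to date $2,143.50.
Claim 4 — $1,934: deductible met; 50% of $1,934 = $967. Cost to patient: $967. OOP to date $3,110.50.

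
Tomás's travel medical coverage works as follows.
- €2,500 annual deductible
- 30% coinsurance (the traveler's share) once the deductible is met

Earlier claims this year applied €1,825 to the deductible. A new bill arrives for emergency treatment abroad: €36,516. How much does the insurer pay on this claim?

Deductible still to meet: €2,500 − €1,825 = €675.
That leaves €36,516 − €675 = €35,841 for coinsurance.
Coinsurance: €35,841 × 30% = €10,752.30.
So the traveler owes €675 + €10,752.30 = €11,427.30.
The plan picks up €36,516 − €11,427.30 = €25,088.70.

€25,088.70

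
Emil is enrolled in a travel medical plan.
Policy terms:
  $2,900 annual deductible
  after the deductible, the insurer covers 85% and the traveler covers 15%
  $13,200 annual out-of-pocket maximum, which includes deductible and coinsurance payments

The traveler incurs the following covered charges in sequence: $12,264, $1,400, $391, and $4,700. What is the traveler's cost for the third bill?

$58.65

Claim 1 — $12,264: $2,900 finishes the deductible; $9,364 goes to coinsurance; 15% of $9,364 = $1,404.60. Traveler owes $4,304.60 (running OOP $4,304.60).
Claim 2 — $1,400: deductible met; 15% of $1,400 = $210. Traveler owes $210 (running OOP $4,514.60).
Claim 3 — $391: deductible met; 15% of $391 = $58.65. Cost to traveler: $58.65. OOP to date $4,573.25.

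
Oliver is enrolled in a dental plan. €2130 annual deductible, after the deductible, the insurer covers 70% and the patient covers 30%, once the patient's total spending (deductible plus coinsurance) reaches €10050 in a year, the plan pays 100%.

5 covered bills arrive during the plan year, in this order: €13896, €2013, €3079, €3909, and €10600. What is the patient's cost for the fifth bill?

Claim 1 (€13896): €2130 to deductible, leaving €11766; 30% of €11766 = €3529.80. Patient owes €5659.80 (running OOP €5659.80).
Claim 2 (€2013): deductible already satisfied, so patient's share is 30% × €2013 = €603.90. Cost to patient: €603.90. OOP to date €6263.70.
Claim 3 (€3079): deductible met; 30% of €3079 = €923.70. Patient owes €923.70 (running OOP €7187.40).
Claim 4 (€3909): deductible already satisfied, so patient's share is 30% × €3909 = €1172.70. Cost to patient: €1172.70. OOP to date €8360.10.
Claim 5 (€10600): deductible met; 30% of €10600 = €3180. That would push OOP to €11540.10, over the €10050 cap, so patient pays €10050 − €8360.10 = €1689.90.

€1689.90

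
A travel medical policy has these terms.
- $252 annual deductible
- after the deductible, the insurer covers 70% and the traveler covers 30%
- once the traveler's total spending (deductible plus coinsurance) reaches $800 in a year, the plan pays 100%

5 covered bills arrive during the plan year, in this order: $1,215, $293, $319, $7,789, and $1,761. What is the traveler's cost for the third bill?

Bill 1, $1,215: $252 finishes the deductible; $963 goes to coinsurance; traveler's 30% is $288.90. Traveler owes $540.90 (running OOP $540.90).
Bill 2, $293: deductible met; 30% of $293 = $87.90. Cost to traveler: $87.90. OOP to date $628.80.
Bill 3, $319: deductible met; 30% of $319 = $95.70. Traveler owes $95.70 (running OOP $724.50).

$95.70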